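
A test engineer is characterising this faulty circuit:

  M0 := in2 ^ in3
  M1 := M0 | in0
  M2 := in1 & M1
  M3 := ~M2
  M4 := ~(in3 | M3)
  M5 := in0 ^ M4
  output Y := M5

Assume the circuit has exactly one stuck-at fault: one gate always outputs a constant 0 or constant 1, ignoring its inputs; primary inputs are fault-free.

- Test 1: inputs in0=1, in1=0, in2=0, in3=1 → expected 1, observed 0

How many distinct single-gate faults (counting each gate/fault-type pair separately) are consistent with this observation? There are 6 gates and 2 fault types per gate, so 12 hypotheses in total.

Fault-free: M0=1, M1=1, M2=0, M3=1, M4=0, M5=1 → 1. Observed 0.
  M0 stuck-at-0: output 1 ✗
  M0 stuck-at-1: output 1 ✗
  M1 stuck-at-0: output 1 ✗
  M1 stuck-at-1: output 1 ✗
  M2 stuck-at-0: output 1 ✗
  M2 stuck-at-1: output 1 ✗
  M3 stuck-at-0: output 1 ✗
  M3 stuck-at-1: output 1 ✗
  M4 stuck-at-0: output 1 ✗
  M4 stuck-at-1: output 0 ✓
  M5 stuck-at-0: output 0 ✓
  M5 stuck-at-1: output 1 ✗
Consistent faults: {M4 stuck-at-1, M5 stuck-at-0} — 2 in all.

2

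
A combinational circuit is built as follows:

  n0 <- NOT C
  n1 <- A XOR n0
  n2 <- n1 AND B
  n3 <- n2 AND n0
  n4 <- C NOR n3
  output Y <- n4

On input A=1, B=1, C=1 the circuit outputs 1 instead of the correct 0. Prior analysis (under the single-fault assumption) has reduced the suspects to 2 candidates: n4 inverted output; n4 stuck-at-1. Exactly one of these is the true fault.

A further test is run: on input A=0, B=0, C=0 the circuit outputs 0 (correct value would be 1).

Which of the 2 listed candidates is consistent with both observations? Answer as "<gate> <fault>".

Evaluate each candidate on input A=0, B=0, C=0:
  n4 inverted output: n0=1, n1=1, n2=0, n3=0, n4=0 [inverted output] → 0 — matches
  n4 stuck-at-1: n0=1, n1=1, n2=0, n3=0, n4=1 [stuck-at-1] → 1 — eliminated
Only n4 inverted output reproduces the observed 0.

n4 inverted output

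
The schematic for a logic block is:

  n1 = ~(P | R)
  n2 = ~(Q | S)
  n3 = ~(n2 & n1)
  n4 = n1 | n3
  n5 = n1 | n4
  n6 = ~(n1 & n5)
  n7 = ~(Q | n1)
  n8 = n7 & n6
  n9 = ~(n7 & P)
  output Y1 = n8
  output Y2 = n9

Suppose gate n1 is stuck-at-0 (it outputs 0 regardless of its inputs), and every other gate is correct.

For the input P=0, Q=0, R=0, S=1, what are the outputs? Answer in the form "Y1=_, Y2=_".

Propagate with n1 forced: n1=0 [stuck-at-0], n2=0, n3=1, n4=1, n5=1, n6=1, n7=1, n8=1, n9=1.
So the outputs are Y1=1, Y2=1. (Without the fault they would be Y1=0, Y2=1.)

Y1=1, Y2=1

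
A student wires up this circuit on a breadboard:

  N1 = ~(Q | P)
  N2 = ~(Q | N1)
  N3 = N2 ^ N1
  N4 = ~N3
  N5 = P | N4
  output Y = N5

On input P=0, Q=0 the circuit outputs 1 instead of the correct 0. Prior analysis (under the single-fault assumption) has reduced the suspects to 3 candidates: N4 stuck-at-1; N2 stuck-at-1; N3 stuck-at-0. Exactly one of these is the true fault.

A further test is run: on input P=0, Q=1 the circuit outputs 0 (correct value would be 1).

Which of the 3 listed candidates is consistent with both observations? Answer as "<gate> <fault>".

Evaluate each candidate on input P=0, Q=1:
  N4 stuck-at-1: N1=0, N2=0, N3=0, N4=1 [stuck-at-1], N5=1 → 1 — eliminated
  N2 stuck-at-1: N1=0, N2=1 [stuck-at-1], N3=1, N4=0, N5=0 → 0 — matches
  N3 stuck-at-0: N1=0, N2=0, N3=0 [stuck-at-0], N4=1, N5=1 → 1 — eliminated
Only N2 stuck-at-1 reproduces the observed 0.

N2 stuck-at-1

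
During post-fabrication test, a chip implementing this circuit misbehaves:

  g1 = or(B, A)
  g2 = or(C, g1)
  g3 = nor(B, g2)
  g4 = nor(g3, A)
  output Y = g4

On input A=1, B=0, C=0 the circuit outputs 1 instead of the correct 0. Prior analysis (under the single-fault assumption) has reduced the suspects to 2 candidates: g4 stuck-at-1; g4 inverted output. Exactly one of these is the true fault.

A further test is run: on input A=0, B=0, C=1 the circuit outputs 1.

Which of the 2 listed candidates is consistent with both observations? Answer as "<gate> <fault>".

g4 stuck-at-1

Evaluate each candidate on input A=0, B=0, C=1:
  g4 stuck-at-1: g1=0, g2=1, g3=0, g4=1 [stuck-at-1] → 1 — matches
  g4 inverted output: g1=0, g2=1, g3=0, g4=0 [inverted output] → 0 — eliminated
Only g4 stuck-at-1 reproduces the observed 1.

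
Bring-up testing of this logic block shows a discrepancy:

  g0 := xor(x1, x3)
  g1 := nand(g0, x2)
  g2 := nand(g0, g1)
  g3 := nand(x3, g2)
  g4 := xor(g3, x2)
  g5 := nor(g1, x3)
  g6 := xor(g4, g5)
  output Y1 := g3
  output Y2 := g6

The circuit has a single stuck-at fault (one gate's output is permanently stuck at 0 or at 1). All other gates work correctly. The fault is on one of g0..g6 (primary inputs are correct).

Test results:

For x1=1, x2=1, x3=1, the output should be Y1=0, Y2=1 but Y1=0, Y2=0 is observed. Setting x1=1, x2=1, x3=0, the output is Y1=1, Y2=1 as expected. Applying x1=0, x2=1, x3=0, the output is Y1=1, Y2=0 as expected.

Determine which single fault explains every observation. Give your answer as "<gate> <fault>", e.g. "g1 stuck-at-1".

Fault-free values for test 1 (x1=1, x2=1, x3=1): g0=0, g1=1, g2=1, g3=0, g4=1, g5=0, g6=1, giving Y1=0, Y2=1. Observed Y1=0, Y2=0.
Test 1: faults giving observed Y1=0, Y2=0 are {g4 stuck-at-0, g5 stuck-at-1, g6 stuck-at-0}.
Test 2 (x1=1, x2=1, x3=0): fault-free g0=1, g1=0, g2=1, g3=1, g4=0, g5=1, g6=1 → Y1=1, Y2=1; observed Y1=1, Y2=1. Eliminates g6 stuck-at-0.
Test 3 (x1=0, x2=1, x3=0): fault-free g0=0, g1=1, g2=1, g3=1, g4=0, g5=0, g6=0 → Y1=1, Y2=0; observed Y1=1, Y2=0. Eliminates g5 stuck-at-1.
Only g4 stuck-at-0 is consistent with every test.

g4 stuck-at-0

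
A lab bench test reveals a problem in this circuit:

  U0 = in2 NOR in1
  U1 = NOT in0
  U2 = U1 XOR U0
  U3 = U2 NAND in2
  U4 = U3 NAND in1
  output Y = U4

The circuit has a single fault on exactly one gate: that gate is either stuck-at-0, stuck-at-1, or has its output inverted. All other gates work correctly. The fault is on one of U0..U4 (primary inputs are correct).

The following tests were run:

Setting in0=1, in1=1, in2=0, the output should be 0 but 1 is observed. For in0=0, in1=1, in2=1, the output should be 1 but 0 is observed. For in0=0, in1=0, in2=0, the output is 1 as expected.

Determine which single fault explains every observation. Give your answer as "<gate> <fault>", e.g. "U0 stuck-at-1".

U3 inverted output

Fault-free values for test 1 (in0=1, in1=1, in2=0): U0=0, U1=0, U2=0, U3=1, U4=0, giving Y=0. Observed 1.
Test 1: faults giving observed 1 are {U3 stuck-at-0, U3 inverted output, U4 stuck-at-1, U4 inverted output}.
Test 2 (in0=0, in1=1, in2=1): fault-free U0=0, U1=1, U2=1, U3=0, U4=1 → 1; observed 0. Eliminates U3 stuck-at-0, U4 stuck-at-1.
Test 3 (in0=0, in1=0, in2=0): fault-free U0=1, U1=1, U2=0, U3=1, U4=1 → 1; observed 1. Eliminates U4 inverted output.
Only U3 inverted output is consistent with every test.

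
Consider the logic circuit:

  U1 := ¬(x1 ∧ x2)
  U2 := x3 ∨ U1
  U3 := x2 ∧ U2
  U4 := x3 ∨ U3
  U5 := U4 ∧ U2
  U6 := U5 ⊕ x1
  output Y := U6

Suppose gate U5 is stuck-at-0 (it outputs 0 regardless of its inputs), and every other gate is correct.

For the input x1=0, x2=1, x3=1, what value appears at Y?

Propagate with U5 forced: U1=1, U2=1, U3=1, U4=1, U5=0 [stuck-at-0], U6=0.
So Y = 0. (Without the fault it would be 1.)

0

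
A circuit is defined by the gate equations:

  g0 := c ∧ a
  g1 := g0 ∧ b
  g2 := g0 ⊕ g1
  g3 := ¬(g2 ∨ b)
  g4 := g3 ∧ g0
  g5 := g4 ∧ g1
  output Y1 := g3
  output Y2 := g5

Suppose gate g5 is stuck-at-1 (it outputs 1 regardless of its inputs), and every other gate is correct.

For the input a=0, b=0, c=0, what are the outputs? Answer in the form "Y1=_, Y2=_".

Y1=1, Y2=1

Propagate with g5 forced: g0=0, g1=0, g2=0, g3=1, g4=0, g5=1 [stuck-at-1].
So the outputs are Y1=1, Y2=1. (Without the fault they would be Y1=1, Y2=0.)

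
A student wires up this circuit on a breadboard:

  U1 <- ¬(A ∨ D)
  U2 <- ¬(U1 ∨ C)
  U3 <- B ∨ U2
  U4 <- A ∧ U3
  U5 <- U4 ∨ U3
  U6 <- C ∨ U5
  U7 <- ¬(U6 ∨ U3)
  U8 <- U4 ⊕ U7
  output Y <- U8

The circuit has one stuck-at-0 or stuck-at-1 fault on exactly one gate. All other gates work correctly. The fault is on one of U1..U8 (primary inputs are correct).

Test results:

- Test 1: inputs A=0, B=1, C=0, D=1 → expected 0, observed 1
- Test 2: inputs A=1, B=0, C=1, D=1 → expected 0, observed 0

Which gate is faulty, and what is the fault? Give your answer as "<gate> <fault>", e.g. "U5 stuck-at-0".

U3 stuck-at-0

Fault-free values for test 1 (A=0, B=1, C=0, D=1): U1=0, U2=1, U3=1, U4=0, U5=1, U6=1, U7=0, U8=0, giving Y=0. Observed 1.
Test 1: faults giving observed 1 are {U3 stuck-at-0, U4 stuck-at-1, U7 stuck-at-1, U8 stuck-at-1}.
Test 2 (A=1, B=0, C=1, D=1): fault-free U1=0, U2=0, U3=0, U4=0, U5=0, U6=1, U7=0, U8=0 → 0; observed 0. Eliminates U4 stuck-at-1, U7 stuck-at-1, U8 stuck-at-1.
Only U3 stuck-at-0 is consistent with every test.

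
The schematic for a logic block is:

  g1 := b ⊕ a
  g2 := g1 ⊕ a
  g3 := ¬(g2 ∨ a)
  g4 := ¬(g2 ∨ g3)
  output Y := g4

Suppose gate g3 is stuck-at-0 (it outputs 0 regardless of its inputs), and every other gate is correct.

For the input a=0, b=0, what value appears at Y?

1

Propagate with g3 forced: g1=0, g2=0, g3=0 [stuck-at-0], g4=1.
So Y = 1. (Without the fault it would be 0.)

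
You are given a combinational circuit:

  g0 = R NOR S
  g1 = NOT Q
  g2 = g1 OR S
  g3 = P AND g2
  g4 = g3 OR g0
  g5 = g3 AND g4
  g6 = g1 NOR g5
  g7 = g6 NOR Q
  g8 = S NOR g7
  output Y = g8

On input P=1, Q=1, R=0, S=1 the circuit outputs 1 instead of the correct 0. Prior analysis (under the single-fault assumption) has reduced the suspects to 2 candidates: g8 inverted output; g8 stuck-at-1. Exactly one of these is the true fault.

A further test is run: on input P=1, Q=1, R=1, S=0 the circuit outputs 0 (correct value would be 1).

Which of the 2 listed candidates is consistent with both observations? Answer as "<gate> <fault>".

Evaluate each candidate on input P=1, Q=1, R=1, S=0:
  g8 inverted output: g0=0, g1=0, g2=0, g3=0, g4=0, g5=0, g6=1, g7=0, g8=0 [inverted output] → 0 — matches
  g8 stuck-at-1: g0=0, g1=0, g2=0, g3=0, g4=0, g5=0, g6=1, g7=0, g8=1 [stuck-at-1] → 1 — eliminated
Only g8 inverted output reproduces the observed 0.

g8 inverted output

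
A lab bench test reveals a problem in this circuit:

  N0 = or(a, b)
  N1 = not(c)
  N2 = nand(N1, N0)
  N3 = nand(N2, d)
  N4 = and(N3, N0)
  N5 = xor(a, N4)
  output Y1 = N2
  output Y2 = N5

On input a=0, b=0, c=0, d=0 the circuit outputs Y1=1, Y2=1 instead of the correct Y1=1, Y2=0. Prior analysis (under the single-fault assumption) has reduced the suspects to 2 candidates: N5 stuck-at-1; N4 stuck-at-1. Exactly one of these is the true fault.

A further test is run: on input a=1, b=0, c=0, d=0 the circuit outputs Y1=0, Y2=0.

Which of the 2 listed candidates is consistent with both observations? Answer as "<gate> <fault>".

N4 stuck-at-1

Evaluate each candidate on input a=1, b=0, c=0, d=0:
  N5 stuck-at-1: N0=1, N1=1, N2=0, N3=1, N4=1, N5=1 [stuck-at-1] → Y1=0, Y2=1 — eliminated
  N4 stuck-at-1: N0=1, N1=1, N2=0, N3=1, N4=1 [stuck-at-1], N5=0 → Y1=0, Y2=0 — matches
Only N4 stuck-at-1 reproduces the observed Y1=0, Y2=0.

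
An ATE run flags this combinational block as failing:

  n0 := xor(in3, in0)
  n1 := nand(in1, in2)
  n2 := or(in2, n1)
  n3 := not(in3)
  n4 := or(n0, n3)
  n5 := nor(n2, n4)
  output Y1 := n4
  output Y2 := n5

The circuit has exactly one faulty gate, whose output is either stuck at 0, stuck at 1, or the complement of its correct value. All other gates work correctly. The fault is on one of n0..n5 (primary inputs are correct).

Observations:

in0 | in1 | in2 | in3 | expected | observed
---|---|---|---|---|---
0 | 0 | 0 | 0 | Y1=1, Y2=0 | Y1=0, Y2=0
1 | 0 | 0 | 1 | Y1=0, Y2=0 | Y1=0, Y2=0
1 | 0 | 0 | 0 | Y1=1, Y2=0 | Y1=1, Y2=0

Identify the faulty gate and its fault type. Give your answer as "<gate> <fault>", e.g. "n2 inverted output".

Fault-free values for test 1 (in0=0, in1=0, in2=0, in3=0): n0=0, n1=1, n2=1, n3=1, n4=1, n5=0, giving Y1=1, Y2=0. Observed Y1=0, Y2=0.
Test 1: faults giving observed Y1=0, Y2=0 are {n3 stuck-at-0, n3 inverted output, n4 stuck-at-0, n4 inverted output}.
Test 2 (in0=1, in1=0, in2=0, in3=1): fault-free n0=0, n1=1, n2=1, n3=0, n4=0, n5=0 → Y1=0, Y2=0; observed Y1=0, Y2=0. Eliminates n3 inverted output, n4 inverted output.
Test 3 (in0=1, in1=0, in2=0, in3=0): fault-free n0=1, n1=1, n2=1, n3=1, n4=1, n5=0 → Y1=1, Y2=0; observed Y1=1, Y2=0. Eliminates n4 stuck-at-0.
Only n3 stuck-at-0 is consistent with every test.

n3 stuck-at-0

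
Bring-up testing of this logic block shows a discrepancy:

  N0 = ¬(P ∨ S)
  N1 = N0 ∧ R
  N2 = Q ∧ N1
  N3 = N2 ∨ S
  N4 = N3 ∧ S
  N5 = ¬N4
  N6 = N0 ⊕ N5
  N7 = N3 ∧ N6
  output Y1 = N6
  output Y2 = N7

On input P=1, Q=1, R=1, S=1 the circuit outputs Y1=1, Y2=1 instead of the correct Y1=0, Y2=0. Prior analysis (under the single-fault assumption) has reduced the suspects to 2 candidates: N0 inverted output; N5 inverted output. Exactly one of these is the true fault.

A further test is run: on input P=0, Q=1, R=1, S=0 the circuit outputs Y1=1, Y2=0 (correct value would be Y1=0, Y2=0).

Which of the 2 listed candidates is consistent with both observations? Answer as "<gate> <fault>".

Evaluate each candidate on input P=0, Q=1, R=1, S=0:
  N0 inverted output: N0=0 [inverted output], N1=0, N2=0, N3=0, N4=0, N5=1, N6=1, N7=0 → Y1=1, Y2=0 — matches
  N5 inverted output: N0=1, N1=1, N2=1, N3=1, N4=0, N5=0 [inverted output], N6=1, N7=1 → Y1=1, Y2=1 — eliminated
Only N0 inverted output reproduces the observed Y1=1, Y2=0.

N0 inverted output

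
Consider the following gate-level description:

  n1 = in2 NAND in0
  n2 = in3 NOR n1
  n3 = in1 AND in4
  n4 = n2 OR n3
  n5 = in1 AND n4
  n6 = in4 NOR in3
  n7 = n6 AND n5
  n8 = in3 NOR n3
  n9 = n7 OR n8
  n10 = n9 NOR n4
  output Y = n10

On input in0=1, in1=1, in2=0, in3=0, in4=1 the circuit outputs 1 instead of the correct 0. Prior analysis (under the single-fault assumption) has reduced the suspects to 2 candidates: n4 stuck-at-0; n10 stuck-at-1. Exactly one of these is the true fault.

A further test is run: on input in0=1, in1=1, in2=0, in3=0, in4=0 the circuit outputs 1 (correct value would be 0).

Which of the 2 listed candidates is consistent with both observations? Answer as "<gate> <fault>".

n10 stuck-at-1

Evaluate each candidate on input in0=1, in1=1, in2=0, in3=0, in4=0:
  n4 stuck-at-0: n1=1, n2=0, n3=0, n4=0 [stuck-at-0], n5=0, n6=1, n7=0, n8=1, n9=1, n10=0 → 0 — eliminated
  n10 stuck-at-1: n1=1, n2=0, n3=0, n4=0, n5=0, n6=1, n7=0, n8=1, n9=1, n10=1 [stuck-at-1] → 1 — matches
Only n10 stuck-at-1 reproduces the observed 1.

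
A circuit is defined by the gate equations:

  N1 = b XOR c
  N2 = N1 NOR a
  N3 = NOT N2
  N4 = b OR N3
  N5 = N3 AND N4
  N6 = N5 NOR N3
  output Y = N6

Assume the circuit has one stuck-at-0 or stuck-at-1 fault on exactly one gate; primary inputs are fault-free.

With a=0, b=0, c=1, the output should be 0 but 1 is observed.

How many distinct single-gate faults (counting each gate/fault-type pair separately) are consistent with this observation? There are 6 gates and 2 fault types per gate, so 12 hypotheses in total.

Fault-free: N1=1, N2=0, N3=1, N4=1, N5=1, N6=0 → 0. Observed 1.
  N1 stuck-at-0: output 1 ✓
  N1 stuck-at-1: output 0 ✗
  N2 stuck-at-0: output 0 ✗
  N2 stuck-at-1: output 1 ✓
  N3 stuck-at-0: output 1 ✓
  N3 stuck-at-1: output 0 ✗
  N4 stuck-at-0: output 0 ✗
  N4 stuck-at-1: output 0 ✗
  N5 stuck-at-0: output 0 ✗
  N5 stuck-at-1: output 0 ✗
  N6 stuck-at-0: output 0 ✗
  N6 stuck-at-1: output 1 ✓
Consistent faults: {N1 stuck-at-0, N2 stuck-at-1, N3 stuck-at-0, N6 stuck-at-1} — 4 in all.

4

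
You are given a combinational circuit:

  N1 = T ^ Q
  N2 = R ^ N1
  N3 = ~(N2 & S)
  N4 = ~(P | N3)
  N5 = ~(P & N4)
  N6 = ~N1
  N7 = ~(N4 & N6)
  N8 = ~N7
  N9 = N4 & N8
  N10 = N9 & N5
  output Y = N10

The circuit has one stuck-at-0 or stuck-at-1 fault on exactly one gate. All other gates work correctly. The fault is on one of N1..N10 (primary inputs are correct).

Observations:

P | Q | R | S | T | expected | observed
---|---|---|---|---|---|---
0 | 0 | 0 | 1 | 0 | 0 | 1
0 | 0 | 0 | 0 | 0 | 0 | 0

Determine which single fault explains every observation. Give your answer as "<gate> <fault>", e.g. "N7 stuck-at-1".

Fault-free values for test 1 (P=0, Q=0, R=0, S=1, T=0): N1=0, N2=0, N3=1, N4=0, N5=1, N6=1, N7=1, N8=0, N9=0, N10=0, giving Y=0. Observed 1.
Test 1: faults giving observed 1 are {N2 stuck-at-1, N3 stuck-at-0, N4 stuck-at-1, N9 stuck-at-1, N10 stuck-at-1}.
Test 2 (P=0, Q=0, R=0, S=0, T=0): fault-free N1=0, N2=0, N3=1, N4=0, N5=1, N6=1, N7=1, N8=0, N9=0, N10=0 → 0; observed 0. Eliminates N3 stuck-at-0, N4 stuck-at-1, N9 stuck-at-1, N10 stuck-at-1.
Only N2 stuck-at-1 is consistent with every test.

N2 stuck-at-1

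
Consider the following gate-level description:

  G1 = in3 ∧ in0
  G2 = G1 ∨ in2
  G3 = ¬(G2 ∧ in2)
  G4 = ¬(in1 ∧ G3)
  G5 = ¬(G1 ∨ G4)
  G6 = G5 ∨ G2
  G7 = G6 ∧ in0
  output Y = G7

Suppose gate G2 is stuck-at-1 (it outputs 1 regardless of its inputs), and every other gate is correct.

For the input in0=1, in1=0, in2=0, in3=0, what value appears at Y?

1

Propagate with G2 forced: G1=0, G2=1 [stuck-at-1], G3=1, G4=1, G5=0, G6=1, G7=1.
So Y = 1. (Without the fault it would be 0.)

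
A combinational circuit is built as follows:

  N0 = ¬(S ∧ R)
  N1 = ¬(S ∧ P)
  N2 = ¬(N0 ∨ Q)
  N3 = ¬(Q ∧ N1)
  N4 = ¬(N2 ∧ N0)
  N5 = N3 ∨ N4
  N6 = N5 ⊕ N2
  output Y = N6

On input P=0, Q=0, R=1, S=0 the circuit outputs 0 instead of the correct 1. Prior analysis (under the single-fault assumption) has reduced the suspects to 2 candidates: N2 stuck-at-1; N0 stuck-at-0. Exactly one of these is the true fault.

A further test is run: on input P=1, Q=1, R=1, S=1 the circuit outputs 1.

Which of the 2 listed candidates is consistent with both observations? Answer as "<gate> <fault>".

N0 stuck-at-0

Evaluate each candidate on input P=1, Q=1, R=1, S=1:
  N2 stuck-at-1: N0=0, N1=0, N2=1 [stuck-at-1], N3=1, N4=1, N5=1, N6=0 → 0 — eliminated
  N0 stuck-at-0: N0=0 [stuck-at-0], N1=0, N2=0, N3=1, N4=1, N5=1, N6=1 → 1 — matches
Only N0 stuck-at-0 reproduces the observed 1.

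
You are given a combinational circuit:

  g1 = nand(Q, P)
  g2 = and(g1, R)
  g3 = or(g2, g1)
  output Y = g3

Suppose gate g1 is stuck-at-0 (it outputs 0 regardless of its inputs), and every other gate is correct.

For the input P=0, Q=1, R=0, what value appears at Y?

0

Propagate with g1 forced: g1=0 [stuck-at-0], g2=0, g3=0.
So Y = 0. (Without the fault it would be 1.)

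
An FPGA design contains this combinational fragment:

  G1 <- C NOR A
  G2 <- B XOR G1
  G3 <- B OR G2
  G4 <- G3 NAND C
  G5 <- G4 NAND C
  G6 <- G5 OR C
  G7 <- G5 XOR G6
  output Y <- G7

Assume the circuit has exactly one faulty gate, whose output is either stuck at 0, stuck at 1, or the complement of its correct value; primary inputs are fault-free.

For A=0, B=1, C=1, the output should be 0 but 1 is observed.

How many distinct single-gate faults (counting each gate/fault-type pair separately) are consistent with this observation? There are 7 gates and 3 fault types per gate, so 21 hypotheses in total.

10

Fault-free: G1=0, G2=1, G3=1, G4=0, G5=1, G6=1, G7=0 → 0. Observed 1.
  G1: none of the 3 fault types match ✗
  G2: none of the 3 fault types match ✗
  G3: stuck-at-0, inverted output ✓; others ✗
  G4: stuck-at-1, inverted output ✓; others ✗
  G5: stuck-at-0, inverted output ✓; others ✗
  G6: stuck-at-0, inverted output ✓; others ✗
  G7: stuck-at-1, inverted output ✓; others ✗
Consistent faults: {G3 stuck-at-0, G3 inverted output, G4 stuck-at-1, G4 inverted output, G5 stuck-at-0, G5 inverted output, G6 stuck-at-0, G6 inverted output, G7 stuck-at-1, G7 inverted output} — 10 in all.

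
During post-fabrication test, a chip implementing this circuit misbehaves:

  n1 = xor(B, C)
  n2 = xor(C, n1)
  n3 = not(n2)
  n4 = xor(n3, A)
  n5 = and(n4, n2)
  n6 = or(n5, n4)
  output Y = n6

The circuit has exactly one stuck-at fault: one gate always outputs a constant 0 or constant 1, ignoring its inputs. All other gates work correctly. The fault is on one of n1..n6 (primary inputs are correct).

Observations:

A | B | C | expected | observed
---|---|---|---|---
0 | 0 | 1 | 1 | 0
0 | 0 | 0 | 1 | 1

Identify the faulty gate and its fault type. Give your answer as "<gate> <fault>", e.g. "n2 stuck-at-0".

n1 stuck-at-0

Fault-free values for test 1 (A=0, B=0, C=1): n1=1, n2=0, n3=1, n4=1, n5=0, n6=1, giving Y=1. Observed 0.
Test 1: faults giving observed 0 are {n1 stuck-at-0, n2 stuck-at-1, n3 stuck-at-0, n4 stuck-at-0, n6 stuck-at-0}.
Test 2 (A=0, B=0, C=0): fault-free n1=0, n2=0, n3=1, n4=1, n5=0, n6=1 → 1; observed 1. Eliminates n2 stuck-at-1, n3 stuck-at-0, n4 stuck-at-0, n6 stuck-at-0.
Only n1 stuck-at-0 is consistent with every test.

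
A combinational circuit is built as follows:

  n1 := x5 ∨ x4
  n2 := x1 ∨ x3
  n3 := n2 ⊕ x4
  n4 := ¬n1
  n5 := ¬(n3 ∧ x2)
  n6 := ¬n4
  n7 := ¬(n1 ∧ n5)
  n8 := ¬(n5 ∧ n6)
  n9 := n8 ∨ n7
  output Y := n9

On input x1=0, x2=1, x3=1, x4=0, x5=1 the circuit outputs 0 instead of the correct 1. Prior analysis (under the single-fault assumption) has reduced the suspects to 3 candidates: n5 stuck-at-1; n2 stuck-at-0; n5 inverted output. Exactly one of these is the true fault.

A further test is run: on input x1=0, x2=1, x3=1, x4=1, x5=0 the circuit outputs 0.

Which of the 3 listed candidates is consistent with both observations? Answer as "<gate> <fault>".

n5 stuck-at-1

Evaluate each candidate on input x1=0, x2=1, x3=1, x4=1, x5=0:
  n5 stuck-at-1: n1=1, n2=1, n3=0, n4=0, n5=1 [stuck-at-1], n6=1, n7=0, n8=0, n9=0 → 0 — matches
  n2 stuck-at-0: n1=1, n2=0 [stuck-at-0], n3=1, n4=0, n5=0, n6=1, n7=1, n8=1, n9=1 → 1 — eliminated
  n5 inverted output: n1=1, n2=1, n3=0, n4=0, n5=0 [inverted output], n6=1, n7=1, n8=1, n9=1 → 1 — eliminated
Only n5 stuck-at-1 reproduces the observed 0.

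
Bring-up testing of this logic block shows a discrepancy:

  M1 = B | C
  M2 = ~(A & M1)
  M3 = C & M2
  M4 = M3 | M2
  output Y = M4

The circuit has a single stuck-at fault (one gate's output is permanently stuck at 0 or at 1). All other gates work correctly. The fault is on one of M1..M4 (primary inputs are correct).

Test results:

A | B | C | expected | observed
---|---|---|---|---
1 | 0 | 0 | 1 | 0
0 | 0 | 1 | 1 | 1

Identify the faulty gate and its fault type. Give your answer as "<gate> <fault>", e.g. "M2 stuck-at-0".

Fault-free values for test 1 (A=1, B=0, C=0): M1=0, M2=1, M3=0, M4=1, giving Y=1. Observed 0.
Test 1: faults giving observed 0 are {M1 stuck-at-1, M2 stuck-at-0, M4 stuck-at-0}.
Test 2 (A=0, B=0, C=1): fault-free M1=1, M2=1, M3=1, M4=1 → 1; observed 1. Eliminates M2 stuck-at-0, M4 stuck-at-0.
Only M1 stuck-at-1 is consistent with every test.

M1 stuck-at-1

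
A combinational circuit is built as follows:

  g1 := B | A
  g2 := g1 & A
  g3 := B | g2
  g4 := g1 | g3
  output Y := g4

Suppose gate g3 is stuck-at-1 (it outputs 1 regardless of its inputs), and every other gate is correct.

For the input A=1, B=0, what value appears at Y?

Propagate with g3 forced: g1=1, g2=1, g3=1 [stuck-at-1], g4=1.
So Y = 1. (Same as the fault-free value — the fault is masked on this input.)

1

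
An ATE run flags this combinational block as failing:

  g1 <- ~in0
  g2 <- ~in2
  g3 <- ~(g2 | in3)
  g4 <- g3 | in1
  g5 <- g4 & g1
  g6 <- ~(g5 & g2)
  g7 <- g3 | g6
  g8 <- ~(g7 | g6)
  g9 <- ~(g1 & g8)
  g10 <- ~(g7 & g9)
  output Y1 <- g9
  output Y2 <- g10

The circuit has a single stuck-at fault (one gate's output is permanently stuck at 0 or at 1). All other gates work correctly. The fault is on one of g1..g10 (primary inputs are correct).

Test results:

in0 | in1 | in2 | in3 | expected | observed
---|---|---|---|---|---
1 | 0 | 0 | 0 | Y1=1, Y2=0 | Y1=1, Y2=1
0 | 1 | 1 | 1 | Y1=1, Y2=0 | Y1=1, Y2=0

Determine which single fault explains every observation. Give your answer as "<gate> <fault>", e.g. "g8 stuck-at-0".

Fault-free values for test 1 (in0=1, in1=0, in2=0, in3=0): g1=0, g2=1, g3=0, g4=0, g5=0, g6=1, g7=1, g8=0, g9=1, g10=0, giving Y1=1, Y2=0. Observed Y1=1, Y2=1.
Test 1: faults giving observed Y1=1, Y2=1 are {g5 stuck-at-1, g6 stuck-at-0, g7 stuck-at-0, g10 stuck-at-1}.
Test 2 (in0=0, in1=1, in2=1, in3=1): fault-free g1=1, g2=0, g3=0, g4=1, g5=1, g6=1, g7=1, g8=0, g9=1, g10=0 → Y1=1, Y2=0; observed Y1=1, Y2=0. Eliminates g6 stuck-at-0, g7 stuck-at-0, g10 stuck-at-1.
Only g5 stuck-at-1 is consistent with every test.

g5 stuck-at-1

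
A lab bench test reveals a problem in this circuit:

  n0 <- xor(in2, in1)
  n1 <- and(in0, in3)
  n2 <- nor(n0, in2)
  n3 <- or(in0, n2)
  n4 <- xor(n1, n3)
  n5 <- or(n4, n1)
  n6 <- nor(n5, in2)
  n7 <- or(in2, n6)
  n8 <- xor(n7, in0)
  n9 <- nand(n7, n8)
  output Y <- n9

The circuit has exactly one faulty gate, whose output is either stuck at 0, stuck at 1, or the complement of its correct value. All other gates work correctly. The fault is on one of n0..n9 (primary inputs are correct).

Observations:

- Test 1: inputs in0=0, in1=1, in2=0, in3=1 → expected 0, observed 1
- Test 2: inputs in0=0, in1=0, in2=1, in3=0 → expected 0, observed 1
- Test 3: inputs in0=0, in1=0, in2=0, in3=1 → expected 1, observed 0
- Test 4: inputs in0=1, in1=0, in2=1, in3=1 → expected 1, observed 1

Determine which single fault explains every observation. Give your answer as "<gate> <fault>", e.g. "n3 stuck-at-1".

n7 inverted output

Fault-free values for test 1 (in0=0, in1=1, in2=0, in3=1): n0=1, n1=0, n2=0, n3=0, n4=0, n5=0, n6=1, n7=1, n8=1, n9=0, giving Y=0. Observed 1.
Test 1: faults giving observed 1 are {n0 stuck-at-0, n0 inverted output, n1 stuck-at-1, n1 inverted output, n2 stuck-at-1, n2 inverted output, n3 stuck-at-1, n3 inverted output, n4 stuck-at-1, n4 inverted output, n5 stuck-at-1, n5 inverted output, n6 stuck-at-0, n6 inverted output, n7 stuck-at-0, n7 inverted output, n8 stuck-at-0, n8 inverted output, n9 stuck-at-1, n9 inverted output}.
Test 2 (in0=0, in1=0, in2=1, in3=0): fault-free n0=1, n1=0, n2=0, n3=0, n4=0, n5=0, n6=0, n7=1, n8=1, n9=0 → 0; observed 1. Eliminates n0 stuck-at-0, n0 inverted output, n1 stuck-at-1, n1 inverted output, n2 stuck-at-1, n2 inverted output, n3 stuck-at-1, n3 inverted output, n4 stuck-at-1, n4 inverted output, n5 stuck-at-1, n5 inverted output, n6 stuck-at-0, n6 inverted output.
Test 3 (in0=0, in1=0, in2=0, in3=1): fault-free n0=0, n1=0, n2=1, n3=1, n4=1, n5=1, n6=0, n7=0, n8=0, n9=1 → 1; observed 0. Eliminates n7 stuck-at-0, n8 stuck-at-0, n8 inverted output, n9 stuck-at-1.
Test 4 (in0=1, in1=0, in2=1, in3=1): fault-free n0=1, n1=1, n2=0, n3=1, n4=0, n5=1, n6=0, n7=1, n8=0, n9=1 → 1; observed 1. Eliminates n9 inverted output.
Only n7 inverted output is consistent with every test.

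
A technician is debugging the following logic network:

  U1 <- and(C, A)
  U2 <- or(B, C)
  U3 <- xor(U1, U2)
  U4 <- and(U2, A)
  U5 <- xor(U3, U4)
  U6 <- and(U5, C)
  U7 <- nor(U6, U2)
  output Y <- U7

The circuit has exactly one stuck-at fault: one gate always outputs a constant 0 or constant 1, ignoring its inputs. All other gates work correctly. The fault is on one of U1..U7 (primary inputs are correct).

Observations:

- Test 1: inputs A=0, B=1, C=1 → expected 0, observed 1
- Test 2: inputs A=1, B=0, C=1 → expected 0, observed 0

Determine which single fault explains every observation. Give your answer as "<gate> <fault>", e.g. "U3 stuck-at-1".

U2 stuck-at-0

Fault-free values for test 1 (A=0, B=1, C=1): U1=0, U2=1, U3=1, U4=0, U5=1, U6=1, U7=0, giving Y=0. Observed 1.
Test 1: faults giving observed 1 are {U2 stuck-at-0, U7 stuck-at-1}.
Test 2 (A=1, B=0, C=1): fault-free U1=1, U2=1, U3=0, U4=1, U5=1, U6=1, U7=0 → 0; observed 0. Eliminates U7 stuck-at-1.
Only U2 stuck-at-0 is consistent with every test.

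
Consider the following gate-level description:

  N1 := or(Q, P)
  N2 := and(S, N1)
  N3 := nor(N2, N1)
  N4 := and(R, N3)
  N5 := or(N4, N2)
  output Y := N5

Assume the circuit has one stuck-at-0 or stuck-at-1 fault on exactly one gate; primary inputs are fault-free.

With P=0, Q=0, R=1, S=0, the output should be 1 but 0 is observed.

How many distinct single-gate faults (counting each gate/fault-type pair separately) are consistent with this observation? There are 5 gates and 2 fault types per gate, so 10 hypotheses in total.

Fault-free: N1=0, N2=0, N3=1, N4=1, N5=1 → 1. Observed 0.
  N1 stuck-at-0: output 1 ✗
  N1 stuck-at-1: output 0 ✓
  N2 stuck-at-0: output 1 ✗
  N2 stuck-at-1: output 1 ✗
  N3 stuck-at-0: output 0 ✓
  N3 stuck-at-1: output 1 ✗
  N4 stuck-at-0: output 0 ✓
  N4 stuck-at-1: output 1 ✗
  N5 stuck-at-0: output 0 ✓
  N5 stuck-at-1: output 1 ✗
Consistent faults: {N1 stuck-at-1, N3 stuck-at-0, N4 stuck-at-0, N5 stuck-at-0} — 4 in all.

4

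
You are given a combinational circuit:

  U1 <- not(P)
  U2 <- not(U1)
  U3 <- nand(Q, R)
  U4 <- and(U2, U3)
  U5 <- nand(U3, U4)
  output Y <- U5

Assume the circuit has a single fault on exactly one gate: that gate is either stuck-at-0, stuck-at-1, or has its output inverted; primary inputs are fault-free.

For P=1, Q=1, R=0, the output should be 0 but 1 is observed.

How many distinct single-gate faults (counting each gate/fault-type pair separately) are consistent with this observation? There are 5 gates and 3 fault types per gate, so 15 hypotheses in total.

Fault-free: U1=0, U2=1, U3=1, U4=1, U5=0 → 0. Observed 1.
  U1: stuck-at-1, inverted output ✓; others ✗
  U2: stuck-at-0, inverted output ✓; others ✗
  U3: stuck-at-0, inverted output ✓; others ✗
  U4: stuck-at-0, inverted output ✓; others ✗
  U5: stuck-at-1, inverted output ✓; others ✗
Consistent faults: {U1 stuck-at-1, U1 inverted output, U2 stuck-at-0, U2 inverted output, U3 stuck-at-0, U3 inverted output, U4 stuck-at-0, U4 inverted output, U5 stuck-at-1, U5 inverted output} — 10 in all.

10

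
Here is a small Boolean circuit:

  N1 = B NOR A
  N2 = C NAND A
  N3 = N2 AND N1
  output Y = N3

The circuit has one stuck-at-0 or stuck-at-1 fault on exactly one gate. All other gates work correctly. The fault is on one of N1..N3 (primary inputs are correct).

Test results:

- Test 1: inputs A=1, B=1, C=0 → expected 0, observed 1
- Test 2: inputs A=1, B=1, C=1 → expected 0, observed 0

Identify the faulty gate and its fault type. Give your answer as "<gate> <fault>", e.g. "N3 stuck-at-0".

N1 stuck-at-1

Fault-free values for test 1 (A=1, B=1, C=0): N1=0, N2=1, N3=0, giving Y=0. Observed 1.
Test 1: faults giving observed 1 are {N1 stuck-at-1, N3 stuck-at-1}.
Test 2 (A=1, B=1, C=1): fault-free N1=0, N2=0, N3=0 → 0; observed 0. Eliminates N3 stuck-at-1.
Only N1 stuck-at-1 is consistent with every test.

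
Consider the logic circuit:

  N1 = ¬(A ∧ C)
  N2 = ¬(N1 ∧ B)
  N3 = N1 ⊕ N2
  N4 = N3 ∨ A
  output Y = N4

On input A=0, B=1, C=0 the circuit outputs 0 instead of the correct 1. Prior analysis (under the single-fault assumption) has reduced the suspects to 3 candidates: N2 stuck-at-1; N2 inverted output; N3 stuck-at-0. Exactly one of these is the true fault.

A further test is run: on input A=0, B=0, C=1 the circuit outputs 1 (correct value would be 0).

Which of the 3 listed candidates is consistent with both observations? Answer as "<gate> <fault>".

Evaluate each candidate on input A=0, B=0, C=1:
  N2 stuck-at-1: N1=1, N2=1 [stuck-at-1], N3=0, N4=0 → 0 — eliminated
  N2 inverted output: N1=1, N2=0 [inverted output], N3=1, N4=1 → 1 — matches
  N3 stuck-at-0: N1=1, N2=1, N3=0 [stuck-at-0], N4=0 → 0 — eliminated
Only N2 inverted output reproduces the observed 1.

N2 inverted output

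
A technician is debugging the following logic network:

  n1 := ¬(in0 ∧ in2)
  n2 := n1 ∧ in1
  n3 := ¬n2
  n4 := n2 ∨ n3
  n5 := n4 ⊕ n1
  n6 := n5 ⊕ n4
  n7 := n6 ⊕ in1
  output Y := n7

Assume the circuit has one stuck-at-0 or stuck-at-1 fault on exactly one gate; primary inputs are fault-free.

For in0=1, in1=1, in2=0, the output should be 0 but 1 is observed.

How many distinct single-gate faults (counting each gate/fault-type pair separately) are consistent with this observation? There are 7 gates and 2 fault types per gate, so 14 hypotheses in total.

4

Fault-free: n1=1, n2=1, n3=0, n4=1, n5=0, n6=1, n7=0 → 0. Observed 1.
  n1 stuck-at-0: output 1 ✓
  n1 stuck-at-1: output 0 ✗
  n2 stuck-at-0: output 0 ✗
  n2 stuck-at-1: output 0 ✗
  n3 stuck-at-0: output 0 ✗
  n3 stuck-at-1: output 0 ✗
  n4 stuck-at-0: output 0 ✗
  n4 stuck-at-1: output 0 ✗
  n5 stuck-at-0: output 0 ✗
  n5 stuck-at-1: output 1 ✓
  n6 stuck-at-0: output 1 ✓
  n6 stuck-at-1: output 0 ✗
  n7 stuck-at-0: output 0 ✗
  n7 stuck-at-1: output 1 ✓
Consistent faults: {n1 stuck-at-0, n5 stuck-at-1, n6 stuck-at-0, n7 stuck-at-1} — 4 in all.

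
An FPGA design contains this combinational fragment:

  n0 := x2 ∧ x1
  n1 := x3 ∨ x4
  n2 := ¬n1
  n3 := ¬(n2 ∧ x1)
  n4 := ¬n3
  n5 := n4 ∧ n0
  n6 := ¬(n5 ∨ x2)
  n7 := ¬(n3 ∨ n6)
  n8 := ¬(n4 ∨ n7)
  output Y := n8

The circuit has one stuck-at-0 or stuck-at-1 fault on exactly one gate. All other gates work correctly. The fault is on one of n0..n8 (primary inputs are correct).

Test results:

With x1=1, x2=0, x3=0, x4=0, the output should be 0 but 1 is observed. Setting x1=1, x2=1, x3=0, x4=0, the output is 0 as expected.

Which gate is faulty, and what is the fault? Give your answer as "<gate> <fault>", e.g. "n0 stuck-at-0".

Fault-free values for test 1 (x1=1, x2=0, x3=0, x4=0): n0=0, n1=0, n2=1, n3=0, n4=1, n5=0, n6=1, n7=0, n8=0, giving Y=0. Observed 1.
Test 1: faults giving observed 1 are {n1 stuck-at-1, n2 stuck-at-0, n3 stuck-at-1, n4 stuck-at-0, n8 stuck-at-1}.
Test 2 (x1=1, x2=1, x3=0, x4=0): fault-free n0=1, n1=0, n2=1, n3=0, n4=1, n5=1, n6=0, n7=1, n8=0 → 0; observed 0. Eliminates n1 stuck-at-1, n2 stuck-at-0, n3 stuck-at-1, n8 stuck-at-1.
Only n4 stuck-at-0 is consistent with every test.

n4 stuck-at-0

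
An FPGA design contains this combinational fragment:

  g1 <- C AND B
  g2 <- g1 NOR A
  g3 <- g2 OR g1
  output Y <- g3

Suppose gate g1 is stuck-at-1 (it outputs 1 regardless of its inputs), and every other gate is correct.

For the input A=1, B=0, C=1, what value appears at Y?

Propagate with g1 forced: g1=1 [stuck-at-1], g2=0, g3=1.
So Y = 1. (Without the fault it would be 0.)

1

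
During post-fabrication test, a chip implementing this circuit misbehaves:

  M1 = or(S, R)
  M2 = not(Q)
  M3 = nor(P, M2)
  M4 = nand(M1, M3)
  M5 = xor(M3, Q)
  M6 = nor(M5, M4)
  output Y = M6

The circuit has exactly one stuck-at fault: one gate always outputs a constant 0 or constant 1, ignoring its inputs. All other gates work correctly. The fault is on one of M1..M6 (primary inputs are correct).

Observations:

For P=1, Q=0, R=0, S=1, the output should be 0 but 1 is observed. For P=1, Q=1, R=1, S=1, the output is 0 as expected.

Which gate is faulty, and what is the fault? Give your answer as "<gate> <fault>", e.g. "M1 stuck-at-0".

M4 stuck-at-0

Fault-free values for test 1 (P=1, Q=0, R=0, S=1): M1=1, M2=1, M3=0, M4=1, M5=0, M6=0, giving Y=0. Observed 1.
Test 1: faults giving observed 1 are {M4 stuck-at-0, M6 stuck-at-1}.
Test 2 (P=1, Q=1, R=1, S=1): fault-free M1=1, M2=0, M3=0, M4=1, M5=1, M6=0 → 0; observed 0. Eliminates M6 stuck-at-1.
Only M4 stuck-at-0 is consistent with every test.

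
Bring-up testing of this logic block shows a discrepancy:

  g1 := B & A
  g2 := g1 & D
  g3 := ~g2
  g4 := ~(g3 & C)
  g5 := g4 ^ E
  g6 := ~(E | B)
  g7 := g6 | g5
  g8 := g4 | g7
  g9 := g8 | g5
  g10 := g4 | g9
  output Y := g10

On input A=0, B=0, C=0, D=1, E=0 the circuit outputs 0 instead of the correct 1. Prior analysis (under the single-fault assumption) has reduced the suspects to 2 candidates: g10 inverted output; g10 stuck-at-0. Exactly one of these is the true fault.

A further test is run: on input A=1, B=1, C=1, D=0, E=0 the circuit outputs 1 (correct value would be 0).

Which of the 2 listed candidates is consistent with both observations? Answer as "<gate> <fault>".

g10 inverted output

Evaluate each candidate on input A=1, B=1, C=1, D=0, E=0:
  g10 inverted output: g1=1, g2=0, g3=1, g4=0, g5=0, g6=0, g7=0, g8=0, g9=0, g10=1 [inverted output] → 1 — matches
  g10 stuck-at-0: g1=1, g2=0, g3=1, g4=0, g5=0, g6=0, g7=0, g8=0, g9=0, g10=0 [stuck-at-0] → 0 — eliminated
Only g10 inverted output reproduces the observed 1.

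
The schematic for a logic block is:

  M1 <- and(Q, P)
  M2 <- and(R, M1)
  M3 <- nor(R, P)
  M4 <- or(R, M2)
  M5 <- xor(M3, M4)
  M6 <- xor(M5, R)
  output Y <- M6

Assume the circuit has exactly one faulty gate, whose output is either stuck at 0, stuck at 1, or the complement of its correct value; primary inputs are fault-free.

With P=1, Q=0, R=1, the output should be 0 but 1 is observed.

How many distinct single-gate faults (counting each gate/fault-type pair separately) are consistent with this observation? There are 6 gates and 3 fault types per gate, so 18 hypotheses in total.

8

Fault-free: M1=0, M2=0, M3=0, M4=1, M5=1, M6=0 → 0. Observed 1.
  M1: none of the 3 fault types match ✗
  M2: none of the 3 fault types match ✗
  M3: stuck-at-1, inverted output ✓; others ✗
  M4: stuck-at-0, inverted output ✓; others ✗
  M5: stuck-at-0, inverted output ✓; others ✗
  M6: stuck-at-1, inverted output ✓; others ✗
Consistent faults: {M3 stuck-at-1, M3 inverted output, M4 stuck-at-0, M4 inverted output, M5 stuck-at-0, M5 inverted output, M6 stuck-at-1, M6 inverted output} — 8 in all.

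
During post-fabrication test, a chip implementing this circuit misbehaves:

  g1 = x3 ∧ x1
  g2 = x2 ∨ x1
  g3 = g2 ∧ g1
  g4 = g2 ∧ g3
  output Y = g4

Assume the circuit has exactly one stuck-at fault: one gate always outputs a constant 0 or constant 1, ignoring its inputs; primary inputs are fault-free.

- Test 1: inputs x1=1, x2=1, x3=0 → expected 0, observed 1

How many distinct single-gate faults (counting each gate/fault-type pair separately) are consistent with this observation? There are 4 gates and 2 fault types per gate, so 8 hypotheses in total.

Fault-free: g1=0, g2=1, g3=0, g4=0 → 0. Observed 1.
  g1 stuck-at-0: output 0 ✗
  g1 stuck-at-1: output 1 ✓
  g2 stuck-at-0: output 0 ✗
  g2 stuck-at-1: output 0 ✗
  g3 stuck-at-0: output 0 ✗
  g3 stuck-at-1: output 1 ✓
  g4 stuck-at-0: output 0 ✗
  g4 stuck-at-1: output 1 ✓
Consistent faults: {g1 stuck-at-1, g3 stuck-at-1, g4 stuck-at-1} — 3 in all.

3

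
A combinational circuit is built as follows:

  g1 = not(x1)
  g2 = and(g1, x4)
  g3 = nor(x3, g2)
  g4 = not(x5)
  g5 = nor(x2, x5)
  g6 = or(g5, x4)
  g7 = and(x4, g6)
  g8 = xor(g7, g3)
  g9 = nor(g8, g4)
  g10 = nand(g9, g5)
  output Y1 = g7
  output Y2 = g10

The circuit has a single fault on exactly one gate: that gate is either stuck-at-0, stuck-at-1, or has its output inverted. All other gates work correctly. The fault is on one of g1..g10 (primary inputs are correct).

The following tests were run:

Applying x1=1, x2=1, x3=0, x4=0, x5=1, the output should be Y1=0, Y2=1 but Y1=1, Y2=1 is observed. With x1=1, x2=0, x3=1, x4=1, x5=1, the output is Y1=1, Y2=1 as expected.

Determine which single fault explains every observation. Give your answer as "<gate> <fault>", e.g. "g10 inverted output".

Fault-free values for test 1 (x1=1, x2=1, x3=0, x4=0, x5=1): g1=0, g2=0, g3=1, g4=0, g5=0, g6=0, g7=0, g8=1, g9=0, g10=1, giving Y1=0, Y2=1. Observed Y1=1, Y2=1.
Test 1: faults giving observed Y1=1, Y2=1 are {g7 stuck-at-1, g7 inverted output}.
Test 2 (x1=1, x2=0, x3=1, x4=1, x5=1): fault-free g1=0, g2=0, g3=0, g4=0, g5=0, g6=1, g7=1, g8=1, g9=0, g10=1 → Y1=1, Y2=1; observed Y1=1, Y2=1. Eliminates g7 inverted output.
Only g7 stuck-at-1 is consistent with every test.

g7 stuck-at-1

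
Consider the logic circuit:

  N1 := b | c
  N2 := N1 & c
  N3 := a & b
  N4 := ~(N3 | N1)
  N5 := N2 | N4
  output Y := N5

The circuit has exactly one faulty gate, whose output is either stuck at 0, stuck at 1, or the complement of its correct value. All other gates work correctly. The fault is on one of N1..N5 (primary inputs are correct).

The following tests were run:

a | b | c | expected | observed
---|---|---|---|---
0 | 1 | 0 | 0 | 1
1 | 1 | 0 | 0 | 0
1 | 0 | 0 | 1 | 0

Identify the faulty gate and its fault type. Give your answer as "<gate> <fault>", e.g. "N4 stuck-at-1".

N1 inverted output

Fault-free values for test 1 (a=0, b=1, c=0): N1=1, N2=0, N3=0, N4=0, N5=0, giving Y=0. Observed 1.
Test 1: faults giving observed 1 are {N1 stuck-at-0, N1 inverted output, N2 stuck-at-1, N2 inverted output, N4 stuck-at-1, N4 inverted output, N5 stuck-at-1, N5 inverted output}.
Test 2 (a=1, b=1, c=0): fault-free N1=1, N2=0, N3=1, N4=0, N5=0 → 0; observed 0. Eliminates N2 stuck-at-1, N2 inverted output, N4 stuck-at-1, N4 inverted output, N5 stuck-at-1, N5 inverted output.
Test 3 (a=1, b=0, c=0): fault-free N1=0, N2=0, N3=0, N4=1, N5=1 → 1; observed 0. Eliminates N1 stuck-at-0.
Only N1 inverted output is consistent with every test.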